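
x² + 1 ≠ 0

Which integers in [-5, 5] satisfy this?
Over all integers in [-5, 5], LHS − RHS is always positive; it is smallest at x = 0, where it equals 1:
x = 0: LHS = 0² + 1 = 1; 1 ≠ 0 — holds
At the ends of the range:
x = -5: LHS = (-5)² + 1 = 26; 26 ≠ 0 — holds
x = 5: LHS = 5² + 1 = 26; 26 ≠ 0 — holds
Hence LHS − RHS is never 0, i.e. the two sides are never equal, so the relation holds for every integer in [-5, 5].

Answer: All integers in [-5, 5]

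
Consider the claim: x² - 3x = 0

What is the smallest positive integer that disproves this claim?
Testing positive integers:
x = 1: LHS = 1² - 3·1 = -2; -2 = 0 — FAILS  ← smallest positive counterexample

Answer: x = 1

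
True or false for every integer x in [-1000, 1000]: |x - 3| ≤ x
The claim fails at x = 0:
x = 0: LHS = |0 - 3| = |-3| = 3; 3 ≤ 0 — FAILS

Because a single integer refutes it, the statement is false.

Answer: False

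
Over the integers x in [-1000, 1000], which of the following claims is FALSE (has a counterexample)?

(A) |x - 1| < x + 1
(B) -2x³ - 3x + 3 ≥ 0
(A) x = 0: LHS = |0 - 1| = |-1| = 1, RHS = 0 + 1 = 1; 1 < 1 — FAILS
(B) x = 1: LHS = -2·1³ - 3·1 + 3 = -2; -2 ≥ 0 — FAILS

Answer: Both A and B are false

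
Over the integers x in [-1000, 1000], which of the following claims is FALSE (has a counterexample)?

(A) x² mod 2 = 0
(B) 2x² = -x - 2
(A) x = 1: LHS = (1²) mod 2 = 1 mod 2 = 1; 1 = 0 — FAILS
(B) x = 0: LHS = 2·0² = 0, RHS = -0 - 2 = -2; 0 = -2 — FAILS

Answer: Both A and B are false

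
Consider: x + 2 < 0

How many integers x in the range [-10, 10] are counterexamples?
Counterexamples in [-10, 10]: {-2, -1, 0, 1, 2, 3, 4, 5, 6, 7, 8, 9, 10}.

Counting them gives 13 values.

Answer: 13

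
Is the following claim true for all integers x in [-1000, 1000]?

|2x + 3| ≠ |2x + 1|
The claim fails at x = -1:
x = -1: LHS = |2·(-1) + 3| = |1| = 1, RHS = |2·(-1) + 1| = |-1| = 1; 1 ≠ 1 — FAILS

Because a single integer refutes it, the statement is false.

Answer: False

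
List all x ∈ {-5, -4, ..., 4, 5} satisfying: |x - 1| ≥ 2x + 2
Holds for: {-5, -4, -3, -2, -1}
Fails for: {0, 1, 2, 3, 4, 5}

Answer: {-5, -4, -3, -2, -1}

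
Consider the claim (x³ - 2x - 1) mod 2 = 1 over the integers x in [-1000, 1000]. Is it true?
The claim fails at x = 1:
x = 1: LHS = (1³ - 2·1 - 1) mod 2 = (-2) mod 2 = 0; 0 = 1 — FAILS

Because a single integer refutes it, the statement is false.

Answer: False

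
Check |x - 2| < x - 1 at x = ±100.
x = 100: LHS = |100 - 2| = |98| = 98, RHS = 100 - 1 = 99; 98 < 99 — holds
x = -100: LHS = |(-100) - 2| = |-102| = 102, RHS = (-100) - 1 = -101; 102 < -101 — FAILS

Answer: Partially: holds for x = 100, fails for x = -100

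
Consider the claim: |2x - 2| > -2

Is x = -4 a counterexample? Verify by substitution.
Substitute x = -4 into the relation:
x = -4: LHS = |2·(-4) - 2| = |-10| = 10; 10 > -2 — holds

The relation holds at x = -4, so it is not a counterexample.

Answer: No, x = -4 is not a counterexample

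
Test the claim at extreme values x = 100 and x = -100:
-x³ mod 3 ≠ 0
x = 100: LHS = (-100³) mod 3 = (-1000000) mod 3 = 2; 2 ≠ 0 — holds
x = -100: LHS = (-(-100)³) mod 3 = 1000000 mod 3 = 1; 1 ≠ 0 — holds

Answer: Yes, holds for both x = 100 and x = -100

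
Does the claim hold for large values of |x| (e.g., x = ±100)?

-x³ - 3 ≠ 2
x = 100: LHS = -100³ - 3 = -1000003; -1000003 ≠ 2 — holds
x = -100: LHS = -(-100)³ - 3 = 999997; 999997 ≠ 2 — holds

Answer: Yes, holds for both x = 100 and x = -100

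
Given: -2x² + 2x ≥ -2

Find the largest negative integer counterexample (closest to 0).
Testing negative integers from -1 downward:
x = -1: LHS = -2·(-1)² + 2·(-1) = -4; -4 ≥ -2 — FAILS  ← closest negative counterexample to 0

Answer: x = -1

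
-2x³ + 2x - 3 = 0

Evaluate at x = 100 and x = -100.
x = 100: LHS = -2·100³ + 2·100 - 3 = -1999803; -1999803 = 0 — FAILS
x = -100: LHS = -2·(-100)³ + 2·(-100) - 3 = 1999797; 1999797 = 0 — FAILS

Answer: No, fails for both x = 100 and x = -100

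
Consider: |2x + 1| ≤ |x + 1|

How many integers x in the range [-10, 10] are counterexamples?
Counterexamples in [-10, 10]: {-10, -9, -8, -7, -6, -5, -4, -3, -2, -1, 1, 2, 3, 4, 5, 6, 7, 8, 9, 10}.

Counting them gives 20 values.

Answer: 20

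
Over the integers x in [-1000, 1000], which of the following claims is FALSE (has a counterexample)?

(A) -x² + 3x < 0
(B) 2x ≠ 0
(A) x = 0: LHS = -0² + 3·0 = 0; 0 < 0 — FAILS
(B) x = 0: LHS = 2·0 = 0; 0 ≠ 0 — FAILS

Answer: Both A and B are false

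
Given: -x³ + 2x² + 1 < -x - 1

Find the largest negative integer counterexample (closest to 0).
Testing negative integers from -1 downward:
x = -1: LHS = -(-1)³ + 2·(-1)² + 1 = 4, RHS = -(-1) - 1 = 0; 4 < 0 — FAILS  ← closest negative counterexample to 0

Answer: x = -1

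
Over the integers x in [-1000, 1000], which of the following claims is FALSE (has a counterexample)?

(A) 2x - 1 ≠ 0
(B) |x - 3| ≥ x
(A) Track d = LHS − RHS over the integers in [-1000, 1000]. Equality would need d = 0, but d changes sign only between consecutive integers, jumping over 0:
x = 0: LHS = 2·0 - 1 = -1; -1 ≠ 0 — holds  (d = -1)
x = 1: LHS = 2·1 - 1 = 1; 1 ≠ 0 — holds  (d = 1)
Away from these crossings d keeps a constant sign, and checking every integer in [-1000, 1000] confirms d ≠ 0 throughout. Hence the two sides are never equal, so the relation holds for every integer in [-1000, 1000].

(B) x = 2: LHS = |2 - 3| = |-1| = 1; 1 ≥ 2 — FAILS

Only (B) has a counterexample.

Answer: B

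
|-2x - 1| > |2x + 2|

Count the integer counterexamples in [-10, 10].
Counterexamples in [-10, 10]: {0, 1, 2, 3, 4, 5, 6, 7, 8, 9, 10}.

Counting them gives 11 values.

Answer: 11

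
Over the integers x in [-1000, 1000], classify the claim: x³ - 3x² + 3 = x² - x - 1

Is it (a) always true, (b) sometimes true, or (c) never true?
Track d = LHS − RHS over the integers in [-1000, 1000]. Equality would need d = 0, but d changes sign only between consecutive integers, jumping over 0:
x = -1: LHS = (-1)³ - 3·(-1)² + 3 = -1, RHS = (-1)² - (-1) - 1 = 1; -1 = 1 — FAILS  (d = -2)
x = 0: LHS = 0³ - 3·0² + 3 = 3, RHS = 0² - 0 - 1 = -1; 3 = -1 — FAILS  (d = 4)
x = 1: LHS = 1³ - 3·1² + 3 = 1, RHS = 1² - 1 - 1 = -1; 1 = -1 — FAILS  (d = 2)
x = 2: LHS = 2³ - 3·2² + 3 = -1, RHS = 2² - 2 - 1 = 1; -1 = 1 — FAILS  (d = -2)
x = 3: LHS = 3³ - 3·3² + 3 = 3, RHS = 3² - 3 - 1 = 5; 3 = 5 — FAILS  (d = -2)
x = 4: LHS = 4³ - 3·4² + 3 = 19, RHS = 4² - 4 - 1 = 11; 19 = 11 — FAILS  (d = 8)
Away from these crossings d keeps a constant sign, and checking every integer in [-1000, 1000] confirms d ≠ 0 throughout. Hence the two sides are never equal, so the claimed relation (=) fails for every integer in [-1000, 1000].

No integer in the range satisfies it.

Answer: Never true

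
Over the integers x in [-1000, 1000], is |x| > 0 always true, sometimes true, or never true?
Holds at x = 1: LHS = |1| = 1; 1 > 0 — holds
Fails at x = 0: LHS = |0| = 0; 0 > 0 — FAILS
It is satisfied by some integers in the range but not all.

Answer: Sometimes true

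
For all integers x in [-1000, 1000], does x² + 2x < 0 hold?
The claim fails at x = 0:
x = 0: LHS = 0² + 2·0 = 0; 0 < 0 — FAILS

Because a single integer refutes it, the statement is false.

Answer: False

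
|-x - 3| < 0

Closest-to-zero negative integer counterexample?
Testing negative integers from -1 downward:
x = -1: LHS = |-(-1) - 3| = |-2| = 2; 2 < 0 — FAILS  ← closest negative counterexample to 0

Answer: x = -1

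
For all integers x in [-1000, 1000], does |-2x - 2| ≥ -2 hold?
An absolute value is never negative, so the left side is ≥ 0 for every x, while the right side is -2. Tightest case in [-1000, 1000] is x = -1:
x = -1: LHS = |-2·(-1) - 2| = |0| = 0; 0 ≥ -2 — holds
Hence LHS − RHS is never negative, i.e. LHS ≥ RHS throughout, so the relation holds for every integer in [-1000, 1000].

No counterexample exists.

Answer: True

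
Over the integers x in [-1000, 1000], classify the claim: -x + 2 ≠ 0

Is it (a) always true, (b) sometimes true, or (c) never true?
Holds at x = 0: LHS = -0 + 2 = 2; 2 ≠ 0 — holds
Fails at x = 2: LHS = -2 + 2 = 0; 0 ≠ 0 — FAILS
It is satisfied by some integers in the range but not all.

Answer: Sometimes true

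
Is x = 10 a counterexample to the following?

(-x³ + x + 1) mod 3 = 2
Substitute x = 10 into the relation:
x = 10: LHS = (-10³ + 10 + 1) mod 3 = (-989) mod 3 = 1; 1 = 2 — FAILS

Since the claim fails at x = 10, this value is a counterexample.

Answer: Yes, x = 10 is a counterexample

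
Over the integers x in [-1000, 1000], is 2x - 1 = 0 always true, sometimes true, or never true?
Track d = LHS − RHS over the integers in [-1000, 1000]. Equality would need d = 0, but d changes sign only between consecutive integers, jumping over 0:
x = 0: LHS = 2·0 - 1 = -1; -1 = 0 — FAILS  (d = -1)
x = 1: LHS = 2·1 - 1 = 1; 1 = 0 — FAILS  (d = 1)
Away from these crossings d keeps a constant sign, and checking every integer in [-1000, 1000] confirms d ≠ 0 throughout. Hence the two sides are never equal, so the claimed relation (=) fails for every integer in [-1000, 1000].

No integer in the range satisfies it.

Answer: Never true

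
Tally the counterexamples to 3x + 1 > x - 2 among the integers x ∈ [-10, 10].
Counterexamples in [-10, 10]: {-10, -9, -8, -7, -6, -5, -4, -3, -2}.

Counting them gives 9 values.

Answer: 9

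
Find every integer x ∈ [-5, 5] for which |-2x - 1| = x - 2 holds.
Over all integers in [-5, 5], LHS − RHS is always positive; it is smallest at x = 0, where it equals 3:
x = 0: LHS = |-2·0 - 1| = |-1| = 1, RHS = 0 - 2 = -2; 1 = -2 — FAILS
At the ends of the range:
x = -5: LHS = |-2·(-5) - 1| = |9| = 9, RHS = (-5) - 2 = -7; 9 = -7 — FAILS
x = 5: LHS = |-2·5 - 1| = |-11| = 11, RHS = 5 - 2 = 3; 11 = 3 — FAILS
Hence LHS − RHS is never 0, i.e. the two sides are never equal, so the claimed relation (=) fails for every integer in [-5, 5].

Answer: None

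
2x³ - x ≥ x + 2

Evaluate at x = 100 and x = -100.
x = 100: LHS = 2·100³ - 100 = 1999900, RHS = 100 + 2 = 102; 1999900 ≥ 102 — holds
x = -100: LHS = 2·(-100)³ - (-100) = -1999900, RHS = (-100) + 2 = -98; -1999900 ≥ -98 — FAILS

Answer: Partially: holds for x = 100, fails for x = -100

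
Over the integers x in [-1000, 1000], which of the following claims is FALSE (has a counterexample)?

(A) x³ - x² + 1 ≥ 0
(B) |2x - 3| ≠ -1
(A) x = -1: LHS = (-1)³ - (-1)² + 1 = -1; -1 ≥ 0 — FAILS

(B) An absolute value is never negative, so the left side is ≥ 0 for every x, while the right side is -1. Tightest case in [-1000, 1000] is x = 1:
x = 1: LHS = |2·1 - 3| = |-1| = 1; 1 ≠ -1 — holds
Hence LHS − RHS is never 0, i.e. the two sides are never equal, so the relation holds for every integer in [-1000, 1000].

Only (A) has a counterexample.

Answer: A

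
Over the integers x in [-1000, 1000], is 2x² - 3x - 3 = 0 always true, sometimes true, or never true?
Track d = LHS − RHS over the integers in [-1000, 1000]. Equality would need d = 0, but d changes sign only between consecutive integers, jumping over 0:
x = -1: LHS = 2·(-1)² - 3·(-1) - 3 = 2; 2 = 0 — FAILS  (d = 2)
x = 0: LHS = 2·0² - 3·0 - 3 = -3; -3 = 0 — FAILS  (d = -3)
x = 2: LHS = 2·2² - 3·2 - 3 = -1; -1 = 0 — FAILS  (d = -1)
x = 3: LHS = 2·3² - 3·3 - 3 = 6; 6 = 0 — FAILS  (d = 6)
Away from these crossings d keeps a constant sign, and checking every integer in [-1000, 1000] confirms d ≠ 0 throughout. Hence the two sides are never equal, so the claimed relation (=) fails for every integer in [-1000, 1000].

No integer in the range satisfies it.

Answer: Never true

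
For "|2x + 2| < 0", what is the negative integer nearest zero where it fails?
Testing negative integers from -1 downward:
x = -1: LHS = |2·(-1) + 2| = |0| = 0; 0 < 0 — FAILS  ← closest negative counterexample to 0

Answer: x = -1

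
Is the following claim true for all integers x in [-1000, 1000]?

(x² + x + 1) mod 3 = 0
The claim fails at x = 0:
x = 0: LHS = (0² + 0 + 1) mod 3 = 1 mod 3 = 1; 1 = 0 — FAILS

Because a single integer refutes it, the statement is false.

Answer: False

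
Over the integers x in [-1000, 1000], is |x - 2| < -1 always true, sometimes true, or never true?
An absolute value is never negative, so the left side is ≥ 0 for every x, while the right side is -1. Tightest case in [-1000, 1000] is x = 2:
x = 2: LHS = |2 - 2| = |0| = 0; 0 < -1 — FAILS
Hence LHS − RHS is never negative, i.e. LHS ≥ RHS throughout, so the claimed relation (<) fails for every integer in [-1000, 1000].

No integer in the range satisfies it.

Answer: Never true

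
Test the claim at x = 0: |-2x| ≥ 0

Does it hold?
x = 0: LHS = |-2·0| = |0| = 0; 0 ≥ 0 — holds

The relation is satisfied at x = 0.

Answer: Yes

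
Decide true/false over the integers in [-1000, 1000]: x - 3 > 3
The claim fails at x = 0:
x = 0: LHS = 0 - 3 = -3; -3 > 3 — FAILS

Because a single integer refutes it, the statement is false.

Answer: False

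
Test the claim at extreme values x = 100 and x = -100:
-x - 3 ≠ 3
x = 100: LHS = -100 - 3 = -103; -103 ≠ 3 — holds
x = -100: LHS = -(-100) - 3 = 97; 97 ≠ 3 — holds

Answer: Yes, holds for both x = 100 and x = -100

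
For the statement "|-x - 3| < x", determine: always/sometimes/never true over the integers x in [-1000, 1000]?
Over all integers in [-1000, 1000], LHS − RHS is smallest at x = 0, where it equals 3:
x = 0: LHS = |-0 - 3| = |-3| = 3; 3 < 0 — FAILS
At the ends of the range:
x = -1000: LHS = |-(-1000) - 3| = |997| = 997; 997 < -1000 — FAILS
x = 1000: LHS = |-1000 - 3| = |-1003| = 1003; 1003 < 1000 — FAILS
Hence LHS − RHS is never negative, i.e. LHS ≥ RHS throughout, so the claimed relation (<) fails for every integer in [-1000, 1000].

No integer in the range satisfies it.

Answer: Never true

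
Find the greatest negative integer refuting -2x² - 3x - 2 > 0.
Testing negative integers from -1 downward:
x = -1: LHS = -2·(-1)² - 3·(-1) - 2 = -1; -1 > 0 — FAILS  ← closest negative counterexample to 0

Answer: x = -1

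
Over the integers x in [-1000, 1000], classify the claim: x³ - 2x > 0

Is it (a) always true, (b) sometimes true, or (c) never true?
Holds at x = -1: LHS = (-1)³ - 2·(-1) = 1; 1 > 0 — holds
Fails at x = 0: LHS = 0³ - 2·0 = 0; 0 > 0 — FAILS
It is satisfied by some integers in the range but not all.

Answer: Sometimes true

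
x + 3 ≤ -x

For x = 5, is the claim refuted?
Substitute x = 5 into the relation:
x = 5: LHS = 5 + 3 = 8; 8 ≤ -5 — FAILS

Since the claim fails at x = 5, this value is a counterexample.

Answer: Yes, x = 5 is a counterexample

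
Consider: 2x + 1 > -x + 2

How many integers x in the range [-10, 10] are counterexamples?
Counterexamples in [-10, 10]: {-10, -9, -8, -7, -6, -5, -4, -3, -2, -1, 0}.

Counting them gives 11 values.

Answer: 11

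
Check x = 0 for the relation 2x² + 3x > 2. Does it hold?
x = 0: LHS = 2·0² + 3·0 = 0; 0 > 2 — FAILS

The relation fails at x = 0, so x = 0 is a counterexample.

Answer: No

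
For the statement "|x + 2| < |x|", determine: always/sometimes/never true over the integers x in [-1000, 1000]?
Holds at x = -2: LHS = |(-2) + 2| = |0| = 0, RHS = |-2| = 2; 0 < 2 — holds
Fails at x = 0: LHS = |0 + 2| = |2| = 2, RHS = |0| = 0; 2 < 0 — FAILS
It is satisfied by some integers in the range but not all.

Answer: Sometimes true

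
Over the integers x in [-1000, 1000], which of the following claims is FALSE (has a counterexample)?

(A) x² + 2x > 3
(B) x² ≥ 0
(A) x = 0: LHS = 0² + 2·0 = 0; 0 > 3 — FAILS

(B) Over all integers in [-1000, 1000], LHS − RHS is smallest at x = 0, where it equals 0:
x = 0: LHS = 0² = 0; 0 ≥ 0 — holds
At the ends of the range:
x = -1000: LHS = (-1000)² = 1000000; 1000000 ≥ 0 — holds
x = 1000: LHS = 1000² = 1000000; 1000000 ≥ 0 — holds
Hence LHS − RHS is never negative, i.e. LHS ≥ RHS throughout, so the relation holds for every integer in [-1000, 1000].

Only (A) has a counterexample.

Answer: A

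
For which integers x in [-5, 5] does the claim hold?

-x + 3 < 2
Holds for: {2, 3, 4, 5}
Fails for: {-5, -4, -3, -2, -1, 0, 1}

Answer: {2, 3, 4, 5}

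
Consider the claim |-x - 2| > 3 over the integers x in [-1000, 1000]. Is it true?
The claim fails at x = 0:
x = 0: LHS = |-0 - 2| = |-2| = 2; 2 > 3 — FAILS

Because a single integer refutes it, the statement is false.

Answer: False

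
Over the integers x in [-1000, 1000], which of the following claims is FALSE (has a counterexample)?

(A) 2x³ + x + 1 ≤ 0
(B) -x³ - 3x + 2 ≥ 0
(A) x = 0: LHS = 2·0³ + 0 + 1 = 1; 1 ≤ 0 — FAILS
(B) x = 1: LHS = -1³ - 3·1 + 2 = -2; -2 ≥ 0 — FAILS

Answer: Both A and B are false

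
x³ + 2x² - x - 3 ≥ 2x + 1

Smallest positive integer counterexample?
Testing positive integers:
x = 1: LHS = 1³ + 2·1² - 1 - 3 = -1, RHS = 2·1 + 1 = 3; -1 ≥ 3 — FAILS  ← smallest positive counterexample

Answer: x = 1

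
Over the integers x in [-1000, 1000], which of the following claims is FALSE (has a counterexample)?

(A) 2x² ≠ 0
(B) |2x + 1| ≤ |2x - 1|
(A) x = 0: LHS = 2·0² = 0; 0 ≠ 0 — FAILS
(B) x = 1: LHS = |2·1 + 1| = |3| = 3, RHS = |2·1 - 1| = |1| = 1; 3 ≤ 1 — FAILS

Answer: Both A and B are false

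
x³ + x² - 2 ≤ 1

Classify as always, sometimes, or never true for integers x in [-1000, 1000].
Holds at x = 0: LHS = 0³ + 0² - 2 = -2; -2 ≤ 1 — holds
Fails at x = 2: LHS = 2³ + 2² - 2 = 10; 10 ≤ 1 — FAILS
It is satisfied by some integers in the range but not all.

Answer: Sometimes true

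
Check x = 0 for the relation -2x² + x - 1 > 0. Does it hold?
x = 0: LHS = -2·0² + 0 - 1 = -1; -1 > 0 — FAILS

The relation fails at x = 0, so x = 0 is a counterexample.

Answer: No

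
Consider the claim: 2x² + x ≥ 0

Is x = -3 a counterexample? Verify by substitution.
Substitute x = -3 into the relation:
x = -3: LHS = 2·(-3)² + (-3) = 15; 15 ≥ 0 — holds

The relation holds at x = -3, so it is not a counterexample.

Answer: No, x = -3 is not a counterexample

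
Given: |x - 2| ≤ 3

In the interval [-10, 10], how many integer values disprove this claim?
Counterexamples in [-10, 10]: {-10, -9, -8, -7, -6, -5, -4, -3, -2, 6, 7, 8, 9, 10}.

Counting them gives 14 values.

Answer: 14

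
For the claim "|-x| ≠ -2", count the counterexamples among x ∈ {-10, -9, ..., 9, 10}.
An absolute value is never negative, so the left side is ≥ 0 for every x, while the right side is -2. Tightest case in [-10, 10] is x = 0:
x = 0: LHS = |-0| = |0| = 0; 0 ≠ -2 — holds
Hence LHS − RHS is never 0, i.e. the two sides are never equal, so the relation holds for every integer in [-10, 10].

No counterexample appears in that range.

Answer: 0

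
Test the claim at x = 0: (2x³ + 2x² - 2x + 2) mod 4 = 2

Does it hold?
x = 0: LHS = (2·0³ + 2·0² - 2·0 + 2) mod 4 = 2 mod 4 = 2; 2 = 2 — holds

The relation is satisfied at x = 0.

Answer: Yes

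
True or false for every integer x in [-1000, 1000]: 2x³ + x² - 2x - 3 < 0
The claim fails at x = 2:
x = 2: LHS = 2·2³ + 2² - 2·2 - 3 = 13; 13 < 0 — FAILS

Because a single integer refutes it, the statement is false.

Answer: False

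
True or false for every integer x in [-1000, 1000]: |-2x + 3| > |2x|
The claim fails at x = 1:
x = 1: LHS = |-2·1 + 3| = |1| = 1, RHS = |2·1| = |2| = 2; 1 > 2 — FAILS

Because a single integer refutes it, the statement is false.

Answer: False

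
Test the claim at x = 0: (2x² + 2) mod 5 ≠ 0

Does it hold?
x = 0: LHS = (2·0² + 2) mod 5 = 2 mod 5 = 2; 2 ≠ 0 — holds

The relation is satisfied at x = 0.

Answer: Yes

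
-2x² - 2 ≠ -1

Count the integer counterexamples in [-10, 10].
Over all integers in [-10, 10], LHS − RHS is always negative; it is closest to 0 at x = 0, where it equals -1:
x = 0: LHS = -2·0² - 2 = -2; -2 ≠ -1 — holds
At the ends of the range:
x = -10: LHS = -2·(-10)² - 2 = -202; -202 ≠ -1 — holds
x = 10: LHS = -2·10² - 2 = -202; -202 ≠ -1 — holds
Hence LHS − RHS is never 0, i.e. the two sides are never equal, so the relation holds for every integer in [-10, 10].

No counterexample appears in that range.

Answer: 0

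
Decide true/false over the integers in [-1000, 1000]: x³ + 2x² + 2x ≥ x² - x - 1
The claim fails at x = -1:
x = -1: LHS = (-1)³ + 2·(-1)² + 2·(-1) = -1, RHS = (-1)² - (-1) - 1 = 1; -1 ≥ 1 — FAILS

Because a single integer refutes it, the statement is false.

Answer: False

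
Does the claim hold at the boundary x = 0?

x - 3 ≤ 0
x = 0: LHS = 0 - 3 = -3; -3 ≤ 0 — holds

The relation is satisfied at x = 0.

Answer: Yes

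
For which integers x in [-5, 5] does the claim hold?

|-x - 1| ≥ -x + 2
Holds for: {1, 2, 3, 4, 5}
Fails for: {-5, -4, -3, -2, -1, 0}

Answer: {1, 2, 3, 4, 5}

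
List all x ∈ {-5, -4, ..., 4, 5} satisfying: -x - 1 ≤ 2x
Holds for: {0, 1, 2, 3, 4, 5}
Fails for: {-5, -4, -3, -2, -1}

Answer: {0, 1, 2, 3, 4, 5}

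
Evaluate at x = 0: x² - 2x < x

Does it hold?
x = 0: LHS = 0² - 2·0 = 0; 0 < 0 — FAILS

The relation fails at x = 0, so x = 0 is a counterexample.

Answer: No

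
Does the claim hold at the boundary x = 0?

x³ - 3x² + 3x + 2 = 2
x = 0: LHS = 0³ - 3·0² + 3·0 + 2 = 2; 2 = 2 — holds

The relation is satisfied at x = 0.

Answer: Yes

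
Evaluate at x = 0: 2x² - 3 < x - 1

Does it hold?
x = 0: LHS = 2·0² - 3 = -3, RHS = 0 - 1 = -1; -3 < -1 — holds

The relation is satisfied at x = 0.

Answer: Yes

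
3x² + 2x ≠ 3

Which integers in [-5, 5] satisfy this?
Track d = LHS − RHS over the integers in [-5, 5]. Equality would need d = 0, but d changes sign only between consecutive integers, jumping over 0:
x = -2: LHS = 3·(-2)² + 2·(-2) = 8; 8 ≠ 3 — holds  (d = 5)
x = -1: LHS = 3·(-1)² + 2·(-1) = 1; 1 ≠ 3 — holds  (d = -2)
x = 0: LHS = 3·0² + 2·0 = 0; 0 ≠ 3 — holds  (d = -3)
x = 1: LHS = 3·1² + 2·1 = 5; 5 ≠ 3 — holds  (d = 2)
Away from these crossings d keeps a constant sign, and checking every integer in [-5, 5] confirms d ≠ 0 throughout. Hence the two sides are never equal, so the relation holds for every integer in [-5, 5].

Answer: All integers in [-5, 5]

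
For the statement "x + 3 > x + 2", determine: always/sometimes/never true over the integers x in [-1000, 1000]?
Over all integers in [-1000, 1000], LHS − RHS is smallest at x = 0, where it equals 1:
x = 0: LHS = 0 + 3 = 3, RHS = 0 + 2 = 2; 3 > 2 — holds
At the ends of the range:
x = -1000: LHS = (-1000) + 3 = -997, RHS = (-1000) + 2 = -998; -997 > -998 — holds
x = 1000: LHS = 1000 + 3 = 1003, RHS = 1000 + 2 = 1002; 1003 > 1002 — holds
Hence LHS − RHS is never zero or negative, i.e. LHS > RHS throughout, so the relation holds for every integer in [-1000, 1000].

No counterexample exists.

Answer: Always true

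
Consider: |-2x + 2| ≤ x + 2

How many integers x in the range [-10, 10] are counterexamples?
Counterexamples in [-10, 10]: {-10, -9, -8, -7, -6, -5, -4, -3, -2, -1, 5, 6, 7, 8, 9, 10}.

Counting them gives 16 values.

Answer: 16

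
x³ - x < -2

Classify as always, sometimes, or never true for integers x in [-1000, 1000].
Holds at x = -2: LHS = (-2)³ - (-2) = -6; -6 < -2 — holds
Fails at x = 0: LHS = 0³ - 0 = 0; 0 < -2 — FAILS
It is satisfied by some integers in the range but not all.

Answer: Sometimes true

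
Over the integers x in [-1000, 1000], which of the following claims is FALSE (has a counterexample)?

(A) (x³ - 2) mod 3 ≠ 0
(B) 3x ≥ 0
(A) x = -1: LHS = ((-1)³ - 2) mod 3 = (-3) mod 3 = 0; 0 ≠ 0 — FAILS
(B) x = -1: LHS = 3·(-1) = -3; -3 ≥ 0 — FAILS

Answer: Both A and B are false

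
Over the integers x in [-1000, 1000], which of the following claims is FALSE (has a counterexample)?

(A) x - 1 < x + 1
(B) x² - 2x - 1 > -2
(A) Over all integers in [-1000, 1000], LHS − RHS is largest at x = 0, where it equals -2:
x = 0: LHS = 0 - 1 = -1, RHS = 0 + 1 = 1; -1 < 1 — holds
At the ends of the range:
x = -1000: LHS = (-1000) - 1 = -1001, RHS = (-1000) + 1 = -999; -1001 < -999 — holds
x = 1000: LHS = 1000 - 1 = 999, RHS = 1000 + 1 = 1001; 999 < 1001 — holds
Hence LHS − RHS is never zero or positive, i.e. LHS < RHS throughout, so the relation holds for every integer in [-1000, 1000].

(B) x = 1: LHS = 1² - 2·1 - 1 = -2; -2 > -2 — FAILS

Only (B) has a counterexample.

Answer: B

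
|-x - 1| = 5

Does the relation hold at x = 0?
x = 0: LHS = |-0 - 1| = |-1| = 1; 1 = 5 — FAILS

The relation fails at x = 0, so x = 0 is a counterexample.

Answer: No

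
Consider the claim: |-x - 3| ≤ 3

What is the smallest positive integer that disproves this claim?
Testing positive integers:
x = 1: LHS = |-1 - 3| = |-4| = 4; 4 ≤ 3 — FAILS  ← smallest positive counterexample

Answer: x = 1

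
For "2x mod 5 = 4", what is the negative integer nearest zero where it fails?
Testing negative integers from -1 downward:
x = -1: LHS = (2·(-1)) mod 5 = (-2) mod 5 = 3; 3 = 4 — FAILS  ← closest negative counterexample to 0

Answer: x = -1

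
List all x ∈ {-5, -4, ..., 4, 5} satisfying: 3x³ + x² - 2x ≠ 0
Holds for: {-5, -4, -3, -2, 1, 2, 3, 4, 5}
Fails for: {-1, 0}

Answer: {-5, -4, -3, -2, 1, 2, 3, 4, 5}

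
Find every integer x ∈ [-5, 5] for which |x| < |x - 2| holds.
Holds for: {-5, -4, -3, -2, -1, 0}
Fails for: {1, 2, 3, 4, 5}

Answer: {-5, -4, -3, -2, -1, 0}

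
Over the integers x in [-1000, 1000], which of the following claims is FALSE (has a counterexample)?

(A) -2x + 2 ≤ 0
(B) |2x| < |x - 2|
(A) x = 0: LHS = -2·0 + 2 = 2; 2 ≤ 0 — FAILS
(B) x = 1: LHS = |2·1| = |2| = 2, RHS = |1 - 2| = |-1| = 1; 2 < 1 — FAILS

Answer: Both A and B are false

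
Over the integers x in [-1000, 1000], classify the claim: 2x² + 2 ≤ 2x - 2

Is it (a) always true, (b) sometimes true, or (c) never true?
Over all integers in [-1000, 1000], LHS − RHS is smallest at x = 0, where it equals 4:
x = 0: LHS = 2·0² + 2 = 2, RHS = 2·0 - 2 = -2; 2 ≤ -2 — FAILS
At the ends of the range:
x = -1000: LHS = 2·(-1000)² + 2 = 2000002, RHS = 2·(-1000) - 2 = -2002; 2000002 ≤ -2002 — FAILS
x = 1000: LHS = 2·1000² + 2 = 2000002, RHS = 2·1000 - 2 = 1998; 2000002 ≤ 1998 — FAILS
Hence LHS − RHS is never zero or negative, i.e. LHS > RHS throughout, so the claimed relation (≤) fails for every integer in [-1000, 1000].

No integer in the range satisfies it.

Answer: Never true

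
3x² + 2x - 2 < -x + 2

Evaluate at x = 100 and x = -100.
x = 100: LHS = 3·100² + 2·100 - 2 = 30198, RHS = -100 + 2 = -98; 30198 < -98 — FAILS
x = -100: LHS = 3·(-100)² + 2·(-100) - 2 = 29798, RHS = -(-100) + 2 = 102; 29798 < 102 — FAILS

Answer: No, fails for both x = 100 and x = -100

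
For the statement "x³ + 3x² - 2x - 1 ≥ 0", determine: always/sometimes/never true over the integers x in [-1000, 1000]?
Holds at x = 1: LHS = 1³ + 3·1² - 2·1 - 1 = 1; 1 ≥ 0 — holds
Fails at x = 0: LHS = 0³ + 3·0² - 2·0 - 1 = -1; -1 ≥ 0 — FAILS
It is satisfied by some integers in the range but not all.

Answer: Sometimes true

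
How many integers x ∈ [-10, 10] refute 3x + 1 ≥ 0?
Counterexamples in [-10, 10]: {-10, -9, -8, -7, -6, -5, -4, -3, -2, -1}.

Counting them gives 10 values.

Answer: 10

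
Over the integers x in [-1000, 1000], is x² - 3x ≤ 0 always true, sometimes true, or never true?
Holds at x = 0: LHS = 0² - 3·0 = 0; 0 ≤ 0 — holds
Fails at x = -1: LHS = (-1)² - 3·(-1) = 4; 4 ≤ 0 — FAILS
It is satisfied by some integers in the range but not all.

Answer: Sometimes true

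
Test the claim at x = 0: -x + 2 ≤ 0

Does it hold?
x = 0: LHS = -0 + 2 = 2; 2 ≤ 0 — FAILS

The relation fails at x = 0, so x = 0 is a counterexample.

Answer: No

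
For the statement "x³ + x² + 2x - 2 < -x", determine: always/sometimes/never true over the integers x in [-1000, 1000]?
Holds at x = 0: LHS = 0³ + 0² + 2·0 - 2 = -2, RHS = -0 = 0; -2 < 0 — holds
Fails at x = 1: LHS = 1³ + 1² + 2·1 - 2 = 2; 2 < -1 — FAILS
It is satisfied by some integers in the range but not all.

Answer: Sometimes true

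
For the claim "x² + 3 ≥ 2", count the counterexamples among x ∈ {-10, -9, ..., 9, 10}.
Over all integers in [-10, 10], LHS − RHS is smallest at x = 0, where it equals 1:
x = 0: LHS = 0² + 3 = 3; 3 ≥ 2 — holds
At the ends of the range:
x = -10: LHS = (-10)² + 3 = 103; 103 ≥ 2 — holds
x = 10: LHS = 10² + 3 = 103; 103 ≥ 2 — holds
Hence LHS − RHS is never negative, i.e. LHS ≥ RHS throughout, so the relation holds for every integer in [-10, 10].

No counterexample appears in that range.

Answer: 0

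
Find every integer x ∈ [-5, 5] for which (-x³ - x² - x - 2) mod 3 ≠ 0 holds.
For a polynomial with integer coefficients, its value mod 3 depends only on x mod 3, so it suffices to check one representative of each residue class, x = 0, 1, 2:
x = 0: LHS = (-0³ - 0² - 0 - 2) mod 3 = (-2) mod 3 = 1; 1 ≠ 0 — holds
x = 1: LHS = (-1³ - 1² - 1 - 2) mod 3 = (-5) mod 3 = 1; 1 ≠ 0 — holds
x = 2: LHS = (-2³ - 2² - 2 - 2) mod 3 = (-16) mod 3 = 2; 2 ≠ 0 — holds
The relation holds in every residue class, so the relation holds for every integer in [-5, 5].

Answer: All integers in [-5, 5]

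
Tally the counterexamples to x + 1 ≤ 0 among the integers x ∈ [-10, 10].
Counterexamples in [-10, 10]: {0, 1, 2, 3, 4, 5, 6, 7, 8, 9, 10}.

Counting them gives 11 values.

Answer: 11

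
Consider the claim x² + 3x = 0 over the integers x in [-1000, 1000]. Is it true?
The claim fails at x = 1:
x = 1: LHS = 1² + 3·1 = 4; 4 = 0 — FAILS

Because a single integer refutes it, the statement is false.

Answer: False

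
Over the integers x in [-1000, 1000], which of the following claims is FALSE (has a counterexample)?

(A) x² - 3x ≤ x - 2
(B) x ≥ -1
(A) x = 0: LHS = 0² - 3·0 = 0, RHS = 0 - 2 = -2; 0 ≤ -2 — FAILS
(B) x = -2: -2 ≥ -1 — FAILS

Answer: Both A and B are false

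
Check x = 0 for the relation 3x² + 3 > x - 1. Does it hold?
x = 0: LHS = 3·0² + 3 = 3, RHS = 0 - 1 = -1; 3 > -1 — holds

The relation is satisfied at x = 0.

Answer: Yes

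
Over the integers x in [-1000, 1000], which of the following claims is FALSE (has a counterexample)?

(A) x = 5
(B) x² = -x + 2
(A) x = 0: 0 = 5 — FAILS
(B) x = 0: LHS = 0² = 0, RHS = -0 + 2 = 2; 0 = 2 — FAILS

Answer: Both A and B are false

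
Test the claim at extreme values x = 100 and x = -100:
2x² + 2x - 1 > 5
x = 100: LHS = 2·100² + 2·100 - 1 = 20199; 20199 > 5 — holds
x = -100: LHS = 2·(-100)² + 2·(-100) - 1 = 19799; 19799 > 5 — holds

Answer: Yes, holds for both x = 100 and x = -100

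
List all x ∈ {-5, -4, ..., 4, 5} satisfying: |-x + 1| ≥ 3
Holds for: {-5, -4, -3, -2, 4, 5}
Fails for: {-1, 0, 1, 2, 3}

Answer: {-5, -4, -3, -2, 4, 5}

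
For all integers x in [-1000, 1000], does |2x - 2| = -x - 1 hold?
The claim fails at x = 0:
x = 0: LHS = |2·0 - 2| = |-2| = 2, RHS = -0 - 1 = -1; 2 = -1 — FAILS

Because a single integer refutes it, the statement is false.

Answer: False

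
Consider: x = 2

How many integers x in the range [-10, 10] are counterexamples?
Counterexamples in [-10, 10]: {-10, -9, -8, -7, -6, -5, -4, -3, -2, -1, 0, 1, 3, 4, 5, 6, 7, 8, 9, 10}.

Counting them gives 20 values.

Answer: 20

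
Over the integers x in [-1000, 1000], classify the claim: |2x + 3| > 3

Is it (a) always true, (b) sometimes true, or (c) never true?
Holds at x = 1: LHS = |2·1 + 3| = |5| = 5; 5 > 3 — holds
Fails at x = 0: LHS = |2·0 + 3| = |3| = 3; 3 > 3 — FAILS
It is satisfied by some integers in the range but not all.

Answer: Sometimes true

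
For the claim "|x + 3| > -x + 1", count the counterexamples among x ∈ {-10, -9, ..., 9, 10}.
Counterexamples in [-10, 10]: {-10, -9, -8, -7, -6, -5, -4, -3, -2, -1}.

Counting them gives 10 values.

Answer: 10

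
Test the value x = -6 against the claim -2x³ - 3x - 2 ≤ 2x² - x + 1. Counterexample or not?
Substitute x = -6 into the relation:
x = -6: LHS = -2·(-6)³ - 3·(-6) - 2 = 448, RHS = 2·(-6)² - (-6) + 1 = 79; 448 ≤ 79 — FAILS

Since the claim fails at x = -6, this value is a counterexample.

Answer: Yes, x = -6 is a counterexample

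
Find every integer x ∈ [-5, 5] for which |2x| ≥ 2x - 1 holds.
Over all integers in [-5, 5], LHS − RHS is smallest at x = 0, where it equals 1:
x = 0: LHS = |2·0| = |0| = 0, RHS = 2·0 - 1 = -1; 0 ≥ -1 — holds
At the ends of the range:
x = -5: LHS = |2·(-5)| = |-10| = 10, RHS = 2·(-5) - 1 = -11; 10 ≥ -11 — holds
x = 5: LHS = |2·5| = |10| = 10, RHS = 2·5 - 1 = 9; 10 ≥ 9 — holds
Hence LHS − RHS is never negative, i.e. LHS ≥ RHS throughout, so the relation holds for every integer in [-5, 5].

Answer: All integers in [-5, 5]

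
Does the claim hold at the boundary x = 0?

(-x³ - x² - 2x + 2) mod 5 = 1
x = 0: LHS = (-0³ - 0² - 2·0 + 2) mod 5 = 2 mod 5 = 2; 2 = 1 — FAILS

The relation fails at x = 0, so x = 0 is a counterexample.

Answer: No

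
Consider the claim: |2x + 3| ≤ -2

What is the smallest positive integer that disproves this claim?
Testing positive integers:
x = 1: LHS = |2·1 + 3| = |5| = 5; 5 ≤ -2 — FAILS  ← smallest positive counterexample

Answer: x = 1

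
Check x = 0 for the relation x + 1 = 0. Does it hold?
x = 0: LHS = 0 + 1 = 1; 1 = 0 — FAILS

The relation fails at x = 0, so x = 0 is a counterexample.

Answer: No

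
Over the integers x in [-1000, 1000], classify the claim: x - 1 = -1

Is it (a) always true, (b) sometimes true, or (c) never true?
Holds at x = 0: LHS = 0 - 1 = -1; -1 = -1 — holds
Fails at x = 1: LHS = 1 - 1 = 0; 0 = -1 — FAILS
It is satisfied by some integers in the range but not all.

Answer: Sometimes true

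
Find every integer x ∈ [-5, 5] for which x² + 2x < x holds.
Over all integers in [-5, 5], LHS − RHS is smallest at x = 0, where it equals 0:
x = 0: LHS = 0² + 2·0 = 0; 0 < 0 — FAILS
At the ends of the range:
x = -5: LHS = (-5)² + 2·(-5) = 15; 15 < -5 — FAILS
x = 5: LHS = 5² + 2·5 = 35; 35 < 5 — FAILS
Hence LHS − RHS is never negative, i.e. LHS ≥ RHS throughout, so the claimed relation (<) fails for every integer in [-5, 5].

Answer: None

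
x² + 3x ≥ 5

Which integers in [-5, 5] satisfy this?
Holds for: {-5, 2, 3, 4, 5}
Fails for: {-4, -3, -2, -1, 0, 1}

Answer: {-5, 2, 3, 4, 5}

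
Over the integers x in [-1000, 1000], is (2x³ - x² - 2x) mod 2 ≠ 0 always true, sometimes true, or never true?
Holds at x = 1: LHS = (2·1³ - 1² - 2·1) mod 2 = (-1) mod 2 = 1; 1 ≠ 0 — holds
Fails at x = 0: LHS = (2·0³ - 0² - 2·0) mod 2 = 0 mod 2 = 0; 0 ≠ 0 — FAILS
It is satisfied by some integers in the range but not all.

Answer: Sometimes true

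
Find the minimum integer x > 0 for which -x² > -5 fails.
Testing positive integers:
x = 1: LHS = -1² = -1; -1 > -5 — holds
x = 2: LHS = -2² = -4; -4 > -5 — holds
x = 3: LHS = -3² = -9; -9 > -5 — FAILS  ← smallest positive counterexample

Answer: x = 3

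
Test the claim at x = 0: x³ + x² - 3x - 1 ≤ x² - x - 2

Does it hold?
x = 0: LHS = 0³ + 0² - 3·0 - 1 = -1, RHS = 0² - 0 - 2 = -2; -1 ≤ -2 — FAILS

The relation fails at x = 0, so x = 0 is a counterexample.

Answer: No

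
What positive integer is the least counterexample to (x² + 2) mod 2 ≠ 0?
Testing positive integers:
x = 1: LHS = (1² + 2) mod 2 = 3 mod 2 = 1; 1 ≠ 0 — holds
x = 2: LHS = (2² + 2) mod 2 = 6 mod 2 = 0; 0 ≠ 0 — FAILS  ← smallest positive counterexample

Answer: x = 2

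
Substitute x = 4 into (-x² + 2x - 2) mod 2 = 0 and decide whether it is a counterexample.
Substitute x = 4 into the relation:
x = 4: LHS = (-4² + 2·4 - 2) mod 2 = (-10) mod 2 = 0; 0 = 0 — holds

The claim holds here, so x = 4 is not a counterexample. (A counterexample exists elsewhere, e.g. x = 1.)

Answer: No, x = 4 is not a counterexample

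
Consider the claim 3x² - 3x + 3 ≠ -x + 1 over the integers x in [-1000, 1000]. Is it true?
Over all integers in [-1000, 1000], LHS − RHS is always positive; it is smallest at x = 0, where it equals 2:
x = 0: LHS = 3·0² - 3·0 + 3 = 3, RHS = -0 + 1 = 1; 3 ≠ 1 — holds
At the ends of the range:
x = -1000: LHS = 3·(-1000)² - 3·(-1000) + 3 = 3003003, RHS = -(-1000) + 1 = 1001; 3003003 ≠ 1001 — holds
x = 1000: LHS = 3·1000² - 3·1000 + 3 = 2997003, RHS = -1000 + 1 = -999; 2997003 ≠ -999 — holds
Hence LHS − RHS is never 0, i.e. the two sides are never equal, so the relation holds for every integer in [-1000, 1000].

No counterexample exists.

Answer: True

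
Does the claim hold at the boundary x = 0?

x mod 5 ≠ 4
x = 0: LHS = 0 mod 5 = 0; 0 ≠ 4 — holds

The relation is satisfied at x = 0.

Answer: Yes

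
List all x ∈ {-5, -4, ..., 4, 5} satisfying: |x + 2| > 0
Holds for: {-5, -4, -3, -1, 0, 1, 2, 3, 4, 5}
Fails for: {-2}

Answer: {-5, -4, -3, -1, 0, 1, 2, 3, 4, 5}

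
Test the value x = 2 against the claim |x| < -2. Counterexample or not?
Substitute x = 2 into the relation:
x = 2: LHS = |2| = 2; 2 < -2 — FAILS

Since the claim fails at x = 2, this value is a counterexample.

Answer: Yes, x = 2 is a counterexample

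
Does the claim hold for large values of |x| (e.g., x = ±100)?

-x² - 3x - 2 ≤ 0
x = 100: LHS = -100² - 3·100 - 2 = -10302; -10302 ≤ 0 — holds
x = -100: LHS = -(-100)² - 3·(-100) - 2 = -9702; -9702 ≤ 0 — holds

Answer: Yes, holds for both x = 100 and x = -100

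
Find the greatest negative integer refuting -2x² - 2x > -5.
Testing negative integers from -1 downward:
x = -1: LHS = -2·(-1)² - 2·(-1) = 0; 0 > -5 — holds
x = -2: LHS = -2·(-2)² - 2·(-2) = -4; -4 > -5 — holds
x = -3: LHS = -2·(-3)² - 2·(-3) = -12; -12 > -5 — FAILS  ← closest negative counterexample to 0

Answer: x = -3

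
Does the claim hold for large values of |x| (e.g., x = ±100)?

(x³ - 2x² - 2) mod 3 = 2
x = 100: LHS = (100³ - 2·100² - 2) mod 3 = 979998 mod 3 = 0; 0 = 2 — FAILS
x = -100: LHS = ((-100)³ - 2·(-100)² - 2) mod 3 = (-1020002) mod 3 = 1; 1 = 2 — FAILS

Answer: No, fails for both x = 100 and x = -100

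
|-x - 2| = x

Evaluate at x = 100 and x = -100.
x = 100: LHS = |-100 - 2| = |-102| = 102; 102 = 100 — FAILS
x = -100: LHS = |-(-100) - 2| = |98| = 98; 98 = -100 — FAILS

Answer: No, fails for both x = 100 and x = -100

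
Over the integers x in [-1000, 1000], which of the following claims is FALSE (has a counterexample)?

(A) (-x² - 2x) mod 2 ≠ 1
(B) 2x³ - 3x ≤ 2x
(A) x = 1: LHS = (-1² - 2·1) mod 2 = (-3) mod 2 = 1; 1 ≠ 1 — FAILS
(B) x = -1: LHS = 2·(-1)³ - 3·(-1) = 1, RHS = 2·(-1) = -2; 1 ≤ -2 — FAILS

Answer: Both A and B are false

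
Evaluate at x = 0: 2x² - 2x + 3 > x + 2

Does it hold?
x = 0: LHS = 2·0² - 2·0 + 3 = 3, RHS = 0 + 2 = 2; 3 > 2 — holds

The relation is satisfied at x = 0.

Answer: Yes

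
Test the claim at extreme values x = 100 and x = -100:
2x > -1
x = 100: LHS = 2·100 = 200; 200 > -1 — holds
x = -100: LHS = 2·(-100) = -200; -200 > -1 — FAILS

Answer: Partially: holds for x = 100, fails for x = -100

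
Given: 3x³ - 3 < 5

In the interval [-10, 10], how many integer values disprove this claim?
Counterexamples in [-10, 10]: {2, 3, 4, 5, 6, 7, 8, 9, 10}.

Counting them gives 9 values.

Answer: 9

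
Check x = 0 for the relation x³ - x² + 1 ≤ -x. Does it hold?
x = 0: LHS = 0³ - 0² + 1 = 1, RHS = -0 = 0; 1 ≤ 0 — FAILS

The relation fails at x = 0, so x = 0 is a counterexample.

Answer: No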